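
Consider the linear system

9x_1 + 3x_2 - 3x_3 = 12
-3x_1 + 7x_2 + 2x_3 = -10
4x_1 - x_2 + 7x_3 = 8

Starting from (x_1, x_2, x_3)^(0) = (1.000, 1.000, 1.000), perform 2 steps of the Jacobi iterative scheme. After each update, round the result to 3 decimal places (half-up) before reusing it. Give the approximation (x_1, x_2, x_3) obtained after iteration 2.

(2.000, -1.061, 0.197)

Iteration 1:
  x_1 = (12 - (3)·1.000 - (-3)·1.000) / (9) = 1.333
  x_2 = (-10 - (-3)·1.000 - (2)·1.000) / (7) = -1.286
  x_3 = (8 - (4)·1.000 - (-1)·1.000) / (7) = 0.714
Iteration 2:
  x_1 = (12 - (3)·-1.286 - (-3)·0.714) / (9) = 2.000
  x_2 = (-10 - (-3)·1.333 - (2)·0.714) / (7) = -1.061
  x_3 = (8 - (4)·1.333 - (-1)·-1.286) / (7) = 0.197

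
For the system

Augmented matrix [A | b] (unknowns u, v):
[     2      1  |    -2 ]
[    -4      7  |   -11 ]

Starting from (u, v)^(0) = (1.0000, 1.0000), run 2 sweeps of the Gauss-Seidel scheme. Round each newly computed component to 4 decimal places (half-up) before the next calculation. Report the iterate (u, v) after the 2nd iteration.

(0.2143, -1.4490)

Iteration 1:
  u = (-2 - (1)·1.0000) / (2) = -1.5000
  v = (-11 - (-4)·-1.5000) / (7) = -2.4286
Iteration 2:
  u = (-2 - (1)·-2.4286) / (2) = 0.2143
  v = (-11 - (-4)·0.2143) / (7) = -1.4490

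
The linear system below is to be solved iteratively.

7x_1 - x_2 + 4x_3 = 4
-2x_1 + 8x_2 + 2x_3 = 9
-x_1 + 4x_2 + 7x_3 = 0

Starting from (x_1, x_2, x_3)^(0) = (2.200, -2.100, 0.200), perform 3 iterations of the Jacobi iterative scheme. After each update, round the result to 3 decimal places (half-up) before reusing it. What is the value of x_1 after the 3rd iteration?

Iteration 1:
  x_1 = (4 - (-1)·-2.100 - (4)·0.200) / (7) = 0.157
  x_2 = (9 - (-2)·2.200 - (2)·0.200) / (8) = 1.625
  x_3 = (0 - (-1)·2.200 - (4)·-2.100) / (7) = 1.514
Iteration 2:
  x_1 = (4 - (-1)·1.625 - (4)·1.514) / (7) = -0.062
  x_2 = (9 - (-2)·0.157 - (2)·1.514) / (8) = 0.786
  x_3 = (0 - (-1)·0.157 - (4)·1.625) / (7) = -0.906
Iteration 3:
  x_1 = (4 - (-1)·0.786 - (4)·-0.906) / (7) = 1.201
  x_2 = (9 - (-2)·-0.062 - (2)·-0.906) / (8) = 1.336
  x_3 = (0 - (-1)·-0.062 - (4)·0.786) / (7) = -0.458

1.201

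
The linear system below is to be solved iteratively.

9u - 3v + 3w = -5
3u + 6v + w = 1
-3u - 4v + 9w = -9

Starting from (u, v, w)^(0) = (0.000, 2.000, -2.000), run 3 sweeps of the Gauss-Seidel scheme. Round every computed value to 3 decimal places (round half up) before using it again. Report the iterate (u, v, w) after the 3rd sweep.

Iteration 1:
  u = (-5 - (-3)·2.000 - (3)·-2.000) / (9) = 0.778
  v = (1 - (3)·0.778 - (1)·-2.000) / (6) = 0.111
  w = (-9 - (-3)·0.778 - (-4)·0.111) / (9) = -0.691
Iteration 2:
  u = (-5 - (-3)·0.111 - (3)·-0.691) / (9) = -0.288
  v = (1 - (3)·-0.288 - (1)·-0.691) / (6) = 0.426
  w = (-9 - (-3)·-0.288 - (-4)·0.426) / (9) = -0.907
Iteration 3:
  u = (-5 - (-3)·0.426 - (3)·-0.907) / (9) = -0.111
  v = (1 - (3)·-0.111 - (1)·-0.907) / (6) = 0.373
  w = (-9 - (-3)·-0.111 - (-4)·0.373) / (9) = -0.871

(-0.111, 0.373, -0.871)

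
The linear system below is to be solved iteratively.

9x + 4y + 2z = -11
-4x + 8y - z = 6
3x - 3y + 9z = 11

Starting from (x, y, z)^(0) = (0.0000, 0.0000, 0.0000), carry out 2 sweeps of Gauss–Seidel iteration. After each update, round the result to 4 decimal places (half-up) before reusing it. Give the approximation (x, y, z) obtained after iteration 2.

(-1.6564, 0.1313, 1.8181)

Iteration 1:
  x = (-11 - (4)·0.0000 - (2)·0.0000) / (9) = -1.2222
  y = (6 - (-4)·-1.2222 - (-1)·0.0000) / (8) = 0.1389
  z = (11 - (3)·-1.2222 - (-3)·0.1389) / (9) = 1.6759
Iteration 2:
  x = (-11 - (4)·0.1389 - (2)·1.6759) / (9) = -1.6564
  y = (6 - (-4)·-1.6564 - (-1)·1.6759) / (8) = 0.1313
  z = (11 - (3)·-1.6564 - (-3)·0.1313) / (9) = 1.8181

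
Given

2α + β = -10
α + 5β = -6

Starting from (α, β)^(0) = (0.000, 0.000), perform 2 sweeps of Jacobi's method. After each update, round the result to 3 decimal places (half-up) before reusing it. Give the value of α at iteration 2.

-4.400

Iteration 1:
  α = (-10 - (1)·0.000) / (2) = -5.000
  β = (-6 - (1)·0.000) / (5) = -1.200
Iteration 2:
  α = (-10 - (1)·-1.200) / (2) = -4.400
  β = (-6 - (1)·-5.000) / (5) = -0.200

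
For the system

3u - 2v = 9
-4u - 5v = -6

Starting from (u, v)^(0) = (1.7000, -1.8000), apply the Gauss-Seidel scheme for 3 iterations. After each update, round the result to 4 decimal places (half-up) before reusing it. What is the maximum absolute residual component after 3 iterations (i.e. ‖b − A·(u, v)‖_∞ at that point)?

0.8877

Iteration 1:
  u = (9 - (-2)·-1.8000) / (3) = 1.8000
  v = (-6 - (-4)·1.8000) / (-5) = -0.2400
Iteration 2:
  u = (9 - (-2)·-0.2400) / (3) = 2.8400
  v = (-6 - (-4)·2.8400) / (-5) = -1.0720
Iteration 3:
  u = (9 - (-2)·-1.0720) / (3) = 2.2853
  v = (-6 - (-4)·2.2853) / (-5) = -0.6282
Residual b − A·x = (0.8877, 0.0002); ∞-norm = 0.8877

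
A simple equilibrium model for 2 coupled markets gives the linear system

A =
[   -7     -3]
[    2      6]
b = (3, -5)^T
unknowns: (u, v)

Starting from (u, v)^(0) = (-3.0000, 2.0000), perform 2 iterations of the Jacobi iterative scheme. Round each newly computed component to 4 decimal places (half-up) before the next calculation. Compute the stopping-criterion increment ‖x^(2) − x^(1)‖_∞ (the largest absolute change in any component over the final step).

0.7857

Iteration 1:
  u = (3 - (-3)·2.0000) / (-7) = -1.2857
  v = (-5 - (2)·-3.0000) / (6) = 0.1667
Iteration 2:
  u = (3 - (-3)·0.1667) / (-7) = -0.5000
  v = (-5 - (2)·-1.2857) / (6) = -0.4048
Change: (0.7857, -0.5715) → max |·| = 0.7857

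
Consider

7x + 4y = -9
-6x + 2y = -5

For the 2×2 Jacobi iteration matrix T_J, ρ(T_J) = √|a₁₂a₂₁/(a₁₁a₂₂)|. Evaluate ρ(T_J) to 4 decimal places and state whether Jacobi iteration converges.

a₁₂a₂₁/(a₁₁a₂₂) = (4)·(-6) / ((7)·(2)) = -1.714286
ρ = √|-1.714286| = √1.714286 = 1.3093
ρ > 1, so Jacobi diverges

1.3093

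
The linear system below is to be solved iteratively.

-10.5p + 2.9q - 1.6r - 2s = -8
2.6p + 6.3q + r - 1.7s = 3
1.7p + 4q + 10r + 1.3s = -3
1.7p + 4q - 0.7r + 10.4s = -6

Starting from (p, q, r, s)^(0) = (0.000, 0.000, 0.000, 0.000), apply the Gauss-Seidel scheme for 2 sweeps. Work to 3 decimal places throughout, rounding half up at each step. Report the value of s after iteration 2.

-0.735

Iteration 1:
  p = (-8 - (2.9)·0.000 - (-1.6)·0.000 - (-2)·0.000) / (-10.5) = 0.762
  q = (3 - (2.6)·0.762 - (1)·0.000 - (-1.7)·0.000) / (6.3) = 0.162
  r = (-3 - (1.7)·0.762 - (4)·0.162 - (1.3)·0.000) / (10) = -0.494
  s = (-6 - (1.7)·0.762 - (4)·0.162 - (-0.7)·-0.494) / (10.4) = -0.797
Iteration 2:
  p = (-8 - (2.9)·0.162 - (-1.6)·-0.494 - (-2)·-0.797) / (-10.5) = 1.034
  q = (3 - (2.6)·1.034 - (1)·-0.494 - (-1.7)·-0.797) / (6.3) = -0.087
  r = (-3 - (1.7)·1.034 - (4)·-0.087 - (1.3)·-0.797) / (10) = -0.337
  s = (-6 - (1.7)·1.034 - (4)·-0.087 - (-0.7)·-0.337) / (10.4) = -0.735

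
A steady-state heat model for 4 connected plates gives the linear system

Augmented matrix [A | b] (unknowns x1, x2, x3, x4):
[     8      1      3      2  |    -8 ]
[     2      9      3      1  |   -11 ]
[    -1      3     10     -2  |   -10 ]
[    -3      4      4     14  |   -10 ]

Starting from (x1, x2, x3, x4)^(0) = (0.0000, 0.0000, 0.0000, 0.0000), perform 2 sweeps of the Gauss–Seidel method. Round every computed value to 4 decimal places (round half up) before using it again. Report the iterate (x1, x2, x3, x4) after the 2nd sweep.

(-0.4714, -0.8048, -0.8886, -0.3315)

Iteration 1:
  x1 = (-8 - (1)·0.0000 - (3)·0.0000 - (2)·0.0000) / (8) = -1.0000
  x2 = (-11 - (2)·-1.0000 - (3)·0.0000 - (1)·0.0000) / (9) = -1.0000
  x3 = (-10 - (-1)·-1.0000 - (3)·-1.0000 - (-2)·0.0000) / (10) = -0.8000
  x4 = (-10 - (-3)·-1.0000 - (4)·-1.0000 - (4)·-0.8000) / (14) = -0.4143
Iteration 2:
  x1 = (-8 - (1)·-1.0000 - (3)·-0.8000 - (2)·-0.4143) / (8) = -0.4714
  x2 = (-11 - (2)·-0.4714 - (3)·-0.8000 - (1)·-0.4143) / (9) = -0.8048
  x3 = (-10 - (-1)·-0.4714 - (3)·-0.8048 - (-2)·-0.4143) / (10) = -0.8886
  x4 = (-10 - (-3)·-0.4714 - (4)·-0.8048 - (4)·-0.8886) / (14) = -0.3315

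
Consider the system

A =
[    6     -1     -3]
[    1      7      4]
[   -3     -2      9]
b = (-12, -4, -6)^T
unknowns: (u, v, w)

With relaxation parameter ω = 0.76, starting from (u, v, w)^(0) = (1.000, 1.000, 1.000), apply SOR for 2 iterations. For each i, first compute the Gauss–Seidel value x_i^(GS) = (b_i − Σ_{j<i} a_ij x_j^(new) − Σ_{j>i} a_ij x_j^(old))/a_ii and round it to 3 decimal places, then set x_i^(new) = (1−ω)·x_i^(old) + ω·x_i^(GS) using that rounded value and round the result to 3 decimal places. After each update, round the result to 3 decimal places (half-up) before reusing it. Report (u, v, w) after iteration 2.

(-1.985, -0.109, -1.161)

Iteration 1:
  u: GS value = (-12 - (-1)·1.000 - (-3)·1.000) / (6) = -1.333;  u ← (1−ω)·1.000 + ω·-1.333 = -0.773
  v: GS value = (-4 - (1)·-0.773 - (4)·1.000) / (7) = -1.032;  v ← (1−ω)·1.000 + ω·-1.032 = -0.544
  w: GS value = (-6 - (-3)·-0.773 - (-2)·-0.544) / (9) = -1.045;  w ← (1−ω)·1.000 + ω·-1.045 = -0.554
Iteration 2:
  u: GS value = (-12 - (-1)·-0.544 - (-3)·-0.554) / (6) = -2.368;  u ← (1−ω)·-0.773 + ω·-2.368 = -1.985
  v: GS value = (-4 - (1)·-1.985 - (4)·-0.554) / (7) = 0.029;  v ← (1−ω)·-0.544 + ω·0.029 = -0.109
  w: GS value = (-6 - (-3)·-1.985 - (-2)·-0.109) / (9) = -1.353;  w ← (1−ω)·-0.554 + ω·-1.353 = -1.161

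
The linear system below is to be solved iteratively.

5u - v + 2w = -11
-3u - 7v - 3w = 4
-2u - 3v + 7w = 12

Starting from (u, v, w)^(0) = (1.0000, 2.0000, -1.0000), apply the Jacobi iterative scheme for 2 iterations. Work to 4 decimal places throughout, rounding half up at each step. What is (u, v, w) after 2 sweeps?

Iteration 1:
  u = (-11 - (-1)·2.0000 - (2)·-1.0000) / (5) = -1.4000
  v = (4 - (-3)·1.0000 - (-3)·-1.0000) / (-7) = -0.5714
  w = (12 - (-2)·1.0000 - (-3)·2.0000) / (7) = 2.8571
Iteration 2:
  u = (-11 - (-1)·-0.5714 - (2)·2.8571) / (5) = -3.4571
  v = (4 - (-3)·-1.4000 - (-3)·2.8571) / (-7) = -1.1959
  w = (12 - (-2)·-1.4000 - (-3)·-0.5714) / (7) = 1.0694

(-3.4571, -1.1959, 1.0694)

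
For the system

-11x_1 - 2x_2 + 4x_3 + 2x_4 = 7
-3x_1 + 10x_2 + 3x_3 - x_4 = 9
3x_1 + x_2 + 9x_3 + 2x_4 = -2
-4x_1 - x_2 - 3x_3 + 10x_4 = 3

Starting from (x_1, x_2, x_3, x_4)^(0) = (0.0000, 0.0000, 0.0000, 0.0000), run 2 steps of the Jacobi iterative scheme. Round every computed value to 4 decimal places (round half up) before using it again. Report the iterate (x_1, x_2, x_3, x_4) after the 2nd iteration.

(-0.8263, 0.8057, -0.1768, 0.0688)

Iteration 1:
  x_1 = (7 - (-2)·0.0000 - (4)·0.0000 - (2)·0.0000) / (-11) = -0.6364
  x_2 = (9 - (-3)·0.0000 - (3)·0.0000 - (-1)·0.0000) / (10) = 0.9000
  x_3 = (-2 - (3)·0.0000 - (1)·0.0000 - (2)·0.0000) / (9) = -0.2222
  x_4 = (3 - (-4)·0.0000 - (-1)·0.0000 - (-3)·0.0000) / (10) = 0.3000
Iteration 2:
  x_1 = (7 - (-2)·0.9000 - (4)·-0.2222 - (2)·0.3000) / (-11) = -0.8263
  x_2 = (9 - (-3)·-0.6364 - (3)·-0.2222 - (-1)·0.3000) / (10) = 0.8057
  x_3 = (-2 - (3)·-0.6364 - (1)·0.9000 - (2)·0.3000) / (9) = -0.1768
  x_4 = (3 - (-4)·-0.6364 - (-1)·0.9000 - (-3)·-0.2222) / (10) = 0.0688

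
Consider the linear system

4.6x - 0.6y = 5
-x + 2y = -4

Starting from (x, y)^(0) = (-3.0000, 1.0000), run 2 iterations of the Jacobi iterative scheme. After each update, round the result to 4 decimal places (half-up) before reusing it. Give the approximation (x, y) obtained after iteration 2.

(0.6304, -1.3913)

Iteration 1:
  x = (5 - (-0.6)·1.0000) / (4.6) = 1.2174
  y = (-4 - (-1)·-3.0000) / (2) = -3.5000
Iteration 2:
  x = (5 - (-0.6)·-3.5000) / (4.6) = 0.6304
  y = (-4 - (-1)·1.2174) / (2) = -1.3913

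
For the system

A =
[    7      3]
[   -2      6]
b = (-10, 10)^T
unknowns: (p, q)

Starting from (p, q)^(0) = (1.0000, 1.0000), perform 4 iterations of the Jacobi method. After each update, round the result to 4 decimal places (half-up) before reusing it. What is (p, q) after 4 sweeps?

Iteration 1:
  p = (-10 - (3)·1.0000) / (7) = -1.8571
  q = (10 - (-2)·1.0000) / (6) = 2.0000
Iteration 2:
  p = (-10 - (3)·2.0000) / (7) = -2.2857
  q = (10 - (-2)·-1.8571) / (6) = 1.0476
Iteration 3:
  p = (-10 - (3)·1.0476) / (7) = -1.8775
  q = (10 - (-2)·-2.2857) / (6) = 0.9048
Iteration 4:
  p = (-10 - (3)·0.9048) / (7) = -1.8163
  q = (10 - (-2)·-1.8775) / (6) = 1.0408

(-1.8163, 1.0408)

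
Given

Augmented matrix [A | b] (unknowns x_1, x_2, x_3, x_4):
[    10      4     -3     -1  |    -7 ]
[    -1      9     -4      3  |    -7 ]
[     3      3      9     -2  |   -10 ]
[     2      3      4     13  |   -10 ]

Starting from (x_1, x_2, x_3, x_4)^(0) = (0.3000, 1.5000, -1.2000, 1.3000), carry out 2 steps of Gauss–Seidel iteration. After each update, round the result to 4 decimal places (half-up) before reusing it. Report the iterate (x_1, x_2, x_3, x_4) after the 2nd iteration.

Iteration 1:
  x_1 = (-7 - (4)·1.5000 - (-3)·-1.2000 - (-1)·1.3000) / (10) = -1.5300
  x_2 = (-7 - (-1)·-1.5300 - (-4)·-1.2000 - (3)·1.3000) / (9) = -1.9144
  x_3 = (-10 - (3)·-1.5300 - (3)·-1.9144 - (-2)·1.3000) / (9) = 0.3259
  x_4 = (-10 - (2)·-1.5300 - (3)·-1.9144 - (4)·0.3259) / (13) = -0.1923
Iteration 2:
  x_1 = (-7 - (4)·-1.9144 - (-3)·0.3259 - (-1)·-0.1923) / (10) = 0.1443
  x_2 = (-7 - (-1)·0.1443 - (-4)·0.3259 - (3)·-0.1923) / (9) = -0.5528
  x_3 = (-10 - (3)·0.1443 - (3)·-0.5528 - (-2)·-0.1923) / (9) = -1.0177
  x_4 = (-10 - (2)·0.1443 - (3)·-0.5528 - (4)·-1.0177) / (13) = -0.3507

(0.1443, -0.5528, -1.0177, -0.3507)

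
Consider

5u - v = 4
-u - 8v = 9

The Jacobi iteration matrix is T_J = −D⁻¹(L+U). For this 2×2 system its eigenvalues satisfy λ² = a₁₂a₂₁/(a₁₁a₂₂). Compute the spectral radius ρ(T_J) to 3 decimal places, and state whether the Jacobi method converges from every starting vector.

0.158

a₁₂a₂₁/(a₁₁a₂₂) = (-1)·(-1) / ((5)·(-8)) = -0.025000
ρ = √|-0.025000| = √0.025000 = 0.158
ρ < 1, so Jacobi converges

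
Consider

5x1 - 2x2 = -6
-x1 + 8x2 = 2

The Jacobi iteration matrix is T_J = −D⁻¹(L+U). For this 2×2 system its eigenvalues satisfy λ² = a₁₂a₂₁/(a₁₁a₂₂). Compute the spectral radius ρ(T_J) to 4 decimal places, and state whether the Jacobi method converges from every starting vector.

a₁₂a₂₁/(a₁₁a₂₂) = (-2)·(-1) / ((5)·(8)) = 0.050000
ρ = √|0.050000| = √0.050000 = 0.2236
ρ < 1, so Jacobi converges

0.2236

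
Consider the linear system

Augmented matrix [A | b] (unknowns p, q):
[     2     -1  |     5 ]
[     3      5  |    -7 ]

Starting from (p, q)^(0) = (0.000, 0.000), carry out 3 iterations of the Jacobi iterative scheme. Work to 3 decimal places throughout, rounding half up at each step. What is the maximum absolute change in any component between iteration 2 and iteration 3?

Iteration 1:
  p = (5 - (-1)·0.000) / (2) = 2.500
  q = (-7 - (3)·0.000) / (5) = -1.400
Iteration 2:
  p = (5 - (-1)·-1.400) / (2) = 1.800
  q = (-7 - (3)·2.500) / (5) = -2.900
Iteration 3:
  p = (5 - (-1)·-2.900) / (2) = 1.050
  q = (-7 - (3)·1.800) / (5) = -2.480
Change: (-0.750, 0.420) → max |·| = 0.750

0.750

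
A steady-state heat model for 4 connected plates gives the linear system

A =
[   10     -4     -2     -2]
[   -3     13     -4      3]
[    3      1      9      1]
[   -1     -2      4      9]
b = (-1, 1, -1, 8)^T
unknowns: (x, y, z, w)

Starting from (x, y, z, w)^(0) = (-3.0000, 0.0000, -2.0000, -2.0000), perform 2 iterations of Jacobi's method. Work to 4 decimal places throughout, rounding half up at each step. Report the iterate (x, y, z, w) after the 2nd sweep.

(0.1034, -0.1222, 0.1139, 0.1241)

Iteration 1:
  x = (-1 - (-4)·0.0000 - (-2)·-2.0000 - (-2)·-2.0000) / (10) = -0.9000
  y = (1 - (-3)·-3.0000 - (-4)·-2.0000 - (3)·-2.0000) / (13) = -0.7692
  z = (-1 - (3)·-3.0000 - (1)·0.0000 - (1)·-2.0000) / (9) = 1.1111
  w = (8 - (-1)·-3.0000 - (-2)·0.0000 - (4)·-2.0000) / (9) = 1.4444
Iteration 2:
  x = (-1 - (-4)·-0.7692 - (-2)·1.1111 - (-2)·1.4444) / (10) = 0.1034
  y = (1 - (-3)·-0.9000 - (-4)·1.1111 - (3)·1.4444) / (13) = -0.1222
  z = (-1 - (3)·-0.9000 - (1)·-0.7692 - (1)·1.4444) / (9) = 0.1139
  w = (8 - (-1)·-0.9000 - (-2)·-0.7692 - (4)·1.1111) / (9) = 0.1241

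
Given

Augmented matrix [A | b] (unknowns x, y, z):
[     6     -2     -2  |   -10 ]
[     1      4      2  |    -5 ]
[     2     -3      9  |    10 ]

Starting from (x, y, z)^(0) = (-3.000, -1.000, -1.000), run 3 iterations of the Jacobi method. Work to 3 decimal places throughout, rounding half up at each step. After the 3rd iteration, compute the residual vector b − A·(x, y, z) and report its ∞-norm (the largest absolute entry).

Iteration 1:
  x = (-10 - (-2)·-1.000 - (-2)·-1.000) / (6) = -2.333
  y = (-5 - (1)·-3.000 - (2)·-1.000) / (4) = 0.000
  z = (10 - (2)·-3.000 - (-3)·-1.000) / (9) = 1.444
Iteration 2:
  x = (-10 - (-2)·0.000 - (-2)·1.444) / (6) = -1.185
  y = (-5 - (1)·-2.333 - (2)·1.444) / (4) = -1.389
  z = (10 - (2)·-2.333 - (-3)·0.000) / (9) = 1.630
Iteration 3:
  x = (-10 - (-2)·-1.389 - (-2)·1.630) / (6) = -1.586
  y = (-5 - (1)·-1.185 - (2)·1.630) / (4) = -1.769
  z = (10 - (2)·-1.185 - (-3)·-1.389) / (9) = 0.911
Residual b − A·x = (-2.200, 1.840, -0.334); ∞-norm = 2.200

2.200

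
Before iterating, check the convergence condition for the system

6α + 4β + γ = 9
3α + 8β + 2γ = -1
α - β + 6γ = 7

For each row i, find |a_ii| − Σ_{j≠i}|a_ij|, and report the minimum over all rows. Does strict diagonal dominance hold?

row 1: |6| − (4+1) = 1
row 2: |8| − (3+2) = 3
row 3: |6| − (1+1) = 4
minimum over rows = 1 → strictly diagonally dominant (convergence guaranteed)

1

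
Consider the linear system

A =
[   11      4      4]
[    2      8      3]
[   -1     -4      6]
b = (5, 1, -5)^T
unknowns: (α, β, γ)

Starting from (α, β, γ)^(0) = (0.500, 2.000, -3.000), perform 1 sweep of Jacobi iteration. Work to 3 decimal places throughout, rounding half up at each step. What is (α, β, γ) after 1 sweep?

(0.818, 1.125, 0.583)

Iteration 1:
  α = (5 - (4)·2.000 - (4)·-3.000) / (11) = 0.818
  β = (1 - (2)·0.500 - (3)·-3.000) / (8) = 1.125
  γ = (-5 - (-1)·0.500 - (-4)·2.000) / (6) = 0.583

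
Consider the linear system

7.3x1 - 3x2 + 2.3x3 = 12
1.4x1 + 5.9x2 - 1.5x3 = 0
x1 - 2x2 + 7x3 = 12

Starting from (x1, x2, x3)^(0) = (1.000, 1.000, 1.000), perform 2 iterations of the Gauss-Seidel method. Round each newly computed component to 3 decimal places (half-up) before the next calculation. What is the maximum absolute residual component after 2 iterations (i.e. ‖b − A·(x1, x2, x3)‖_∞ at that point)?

Iteration 1:
  x1 = (12 - (-3)·1.000 - (2.3)·1.000) / (7.3) = 1.740
  x2 = (0 - (1.4)·1.740 - (-1.5)·1.000) / (5.9) = -0.159
  x3 = (12 - (1)·1.740 - (-2)·-0.159) / (7) = 1.420
Iteration 2:
  x1 = (12 - (-3)·-0.159 - (2.3)·1.420) / (7.3) = 1.131
  x2 = (0 - (1.4)·1.131 - (-1.5)·1.420) / (5.9) = 0.093
  x3 = (12 - (1)·1.131 - (-2)·0.093) / (7) = 1.579
Residual b − A·x = (0.391, 0.236, 0.002); ∞-norm = 0.391

0.391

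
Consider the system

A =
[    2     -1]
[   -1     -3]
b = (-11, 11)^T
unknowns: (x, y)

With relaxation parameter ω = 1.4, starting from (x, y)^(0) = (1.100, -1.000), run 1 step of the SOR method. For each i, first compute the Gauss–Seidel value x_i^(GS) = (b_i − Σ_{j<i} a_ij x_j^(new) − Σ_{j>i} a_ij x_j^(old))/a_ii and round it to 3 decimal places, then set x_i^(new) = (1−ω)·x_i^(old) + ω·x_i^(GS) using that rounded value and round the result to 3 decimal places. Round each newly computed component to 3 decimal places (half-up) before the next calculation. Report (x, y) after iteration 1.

(-8.840, -0.608)

Iteration 1:
  x: GS value = (-11 - (-1)·-1.000) / (2) = -6.000;  x ← (1−ω)·1.100 + ω·-6.000 = -8.840
  y: GS value = (11 - (-1)·-8.840) / (-3) = -0.720;  y ← (1−ω)·-1.000 + ω·-0.720 = -0.608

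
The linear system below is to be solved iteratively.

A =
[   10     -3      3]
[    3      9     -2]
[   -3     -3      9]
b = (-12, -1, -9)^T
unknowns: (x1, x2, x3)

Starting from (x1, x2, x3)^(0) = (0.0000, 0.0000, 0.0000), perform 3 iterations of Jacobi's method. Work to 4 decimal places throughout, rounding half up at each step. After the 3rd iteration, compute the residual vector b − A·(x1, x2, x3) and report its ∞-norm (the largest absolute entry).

1.0022

Iteration 1:
  x1 = (-12 - (-3)·0.0000 - (3)·0.0000) / (10) = -1.2000
  x2 = (-1 - (3)·0.0000 - (-2)·0.0000) / (9) = -0.1111
  x3 = (-9 - (-3)·0.0000 - (-3)·0.0000) / (9) = -1.0000
Iteration 2:
  x1 = (-12 - (-3)·-0.1111 - (3)·-1.0000) / (10) = -0.9333
  x2 = (-1 - (3)·-1.2000 - (-2)·-1.0000) / (9) = 0.0667
  x3 = (-9 - (-3)·-1.2000 - (-3)·-0.1111) / (9) = -1.4370
Iteration 3:
  x1 = (-12 - (-3)·0.0667 - (3)·-1.4370) / (10) = -0.7489
  x2 = (-1 - (3)·-0.9333 - (-2)·-1.4370) / (9) = -0.1193
  x3 = (-9 - (-3)·-0.9333 - (-3)·0.0667) / (9) = -1.2889
Residual b − A·x = (-1.0022, -0.2574, -0.0045); ∞-norm = 1.0022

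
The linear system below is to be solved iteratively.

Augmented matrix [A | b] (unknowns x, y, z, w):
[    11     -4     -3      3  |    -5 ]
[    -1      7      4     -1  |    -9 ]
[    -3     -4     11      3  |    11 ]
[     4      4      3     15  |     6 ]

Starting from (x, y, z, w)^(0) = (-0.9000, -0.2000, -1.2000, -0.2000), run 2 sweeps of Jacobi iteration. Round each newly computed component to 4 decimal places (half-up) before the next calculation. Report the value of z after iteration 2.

Iteration 1:
  x = (-5 - (-4)·-0.2000 - (-3)·-1.2000 - (3)·-0.2000) / (11) = -0.8000
  y = (-9 - (-1)·-0.9000 - (4)·-1.2000 - (-1)·-0.2000) / (7) = -0.7571
  z = (11 - (-3)·-0.9000 - (-4)·-0.2000 - (3)·-0.2000) / (11) = 0.7364
  w = (6 - (4)·-0.9000 - (4)·-0.2000 - (3)·-1.2000) / (15) = 0.9333
Iteration 2:
  x = (-5 - (-4)·-0.7571 - (-3)·0.7364 - (3)·0.9333) / (11) = -0.7836
  y = (-9 - (-1)·-0.8000 - (4)·0.7364 - (-1)·0.9333) / (7) = -1.6875
  z = (11 - (-3)·-0.8000 - (-4)·-0.7571 - (3)·0.9333) / (11) = 0.2520
  w = (6 - (4)·-0.8000 - (4)·-0.7571 - (3)·0.7364) / (15) = 0.6679

0.2520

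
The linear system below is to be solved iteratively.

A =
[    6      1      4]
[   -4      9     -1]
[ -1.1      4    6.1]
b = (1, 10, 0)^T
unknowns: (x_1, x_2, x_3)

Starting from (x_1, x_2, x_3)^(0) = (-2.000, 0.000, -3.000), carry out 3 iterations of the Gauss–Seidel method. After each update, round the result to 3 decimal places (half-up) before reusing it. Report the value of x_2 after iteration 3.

1.229

Iteration 1:
  x_1 = (1 - (1)·0.000 - (4)·-3.000) / (6) = 2.167
  x_2 = (10 - (-4)·2.167 - (-1)·-3.000) / (9) = 1.741
  x_3 = (0 - (-1.1)·2.167 - (4)·1.741) / (6.1) = -0.751
Iteration 2:
  x_1 = (1 - (1)·1.741 - (4)·-0.751) / (6) = 0.377
  x_2 = (10 - (-4)·0.377 - (-1)·-0.751) / (9) = 1.195
  x_3 = (0 - (-1.1)·0.377 - (4)·1.195) / (6.1) = -0.716
Iteration 3:
  x_1 = (1 - (1)·1.195 - (4)·-0.716) / (6) = 0.445
  x_2 = (10 - (-4)·0.445 - (-1)·-0.716) / (9) = 1.229
  x_3 = (0 - (-1.1)·0.445 - (4)·1.229) / (6.1) = -0.726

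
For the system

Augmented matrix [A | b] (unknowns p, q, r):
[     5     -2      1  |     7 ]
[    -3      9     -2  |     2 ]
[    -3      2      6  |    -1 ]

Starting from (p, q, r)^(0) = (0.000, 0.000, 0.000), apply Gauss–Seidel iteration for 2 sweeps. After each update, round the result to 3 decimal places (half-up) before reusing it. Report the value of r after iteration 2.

0.365

Iteration 1:
  p = (7 - (-2)·0.000 - (1)·0.000) / (5) = 1.400
  q = (2 - (-3)·1.400 - (-2)·0.000) / (9) = 0.689
  r = (-1 - (-3)·1.400 - (2)·0.689) / (6) = 0.304
Iteration 2:
  p = (7 - (-2)·0.689 - (1)·0.304) / (5) = 1.615
  q = (2 - (-3)·1.615 - (-2)·0.304) / (9) = 0.828
  r = (-1 - (-3)·1.615 - (2)·0.828) / (6) = 0.365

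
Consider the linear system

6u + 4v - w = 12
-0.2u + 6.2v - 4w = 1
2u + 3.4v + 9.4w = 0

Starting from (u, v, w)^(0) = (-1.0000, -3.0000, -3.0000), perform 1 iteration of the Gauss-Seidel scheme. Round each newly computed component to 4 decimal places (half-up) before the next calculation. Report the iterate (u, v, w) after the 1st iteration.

Iteration 1:
  u = (12 - (4)·-3.0000 - (-1)·-3.0000) / (6) = 3.5000
  v = (1 - (-0.2)·3.5000 - (-4)·-3.0000) / (6.2) = -1.6613
  w = (0 - (2)·3.5000 - (3.4)·-1.6613) / (9.4) = -0.1438

(3.5000, -1.6613, -0.1438)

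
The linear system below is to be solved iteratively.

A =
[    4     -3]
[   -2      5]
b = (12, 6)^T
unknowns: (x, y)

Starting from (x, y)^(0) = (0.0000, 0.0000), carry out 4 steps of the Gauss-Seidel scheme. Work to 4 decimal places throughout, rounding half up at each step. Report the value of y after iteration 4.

3.4008

Iteration 1:
  x = (12 - (-3)·0.0000) / (4) = 3.0000
  y = (6 - (-2)·3.0000) / (5) = 2.4000
Iteration 2:
  x = (12 - (-3)·2.4000) / (4) = 4.8000
  y = (6 - (-2)·4.8000) / (5) = 3.1200
Iteration 3:
  x = (12 - (-3)·3.1200) / (4) = 5.3400
  y = (6 - (-2)·5.3400) / (5) = 3.3360
Iteration 4:
  x = (12 - (-3)·3.3360) / (4) = 5.5020
  y = (6 - (-2)·5.5020) / (5) = 3.4008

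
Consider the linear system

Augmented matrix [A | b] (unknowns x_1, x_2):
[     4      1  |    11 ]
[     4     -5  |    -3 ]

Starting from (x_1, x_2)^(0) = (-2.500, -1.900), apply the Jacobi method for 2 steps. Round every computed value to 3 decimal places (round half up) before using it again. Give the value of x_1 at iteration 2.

3.100

Iteration 1:
  x_1 = (11 - (1)·-1.900) / (4) = 3.225
  x_2 = (-3 - (4)·-2.500) / (-5) = -1.400
Iteration 2:
  x_1 = (11 - (1)·-1.400) / (4) = 3.100
  x_2 = (-3 - (4)·3.225) / (-5) = 3.180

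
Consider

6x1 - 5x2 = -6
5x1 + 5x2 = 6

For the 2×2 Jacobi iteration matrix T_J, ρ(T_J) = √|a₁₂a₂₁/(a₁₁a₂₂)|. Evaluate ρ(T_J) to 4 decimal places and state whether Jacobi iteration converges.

a₁₂a₂₁/(a₁₁a₂₂) = (-5)·(5) / ((6)·(5)) = -0.833333
ρ = √|-0.833333| = √0.833333 = 0.9129
ρ < 1, so Jacobi converges

0.9129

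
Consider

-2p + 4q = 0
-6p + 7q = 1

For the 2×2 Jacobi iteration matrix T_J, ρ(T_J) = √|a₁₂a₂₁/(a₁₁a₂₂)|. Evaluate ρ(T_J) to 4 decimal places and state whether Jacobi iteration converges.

1.3093

a₁₂a₂₁/(a₁₁a₂₂) = (4)·(-6) / ((-2)·(7)) = 1.714286
ρ = √|1.714286| = √1.714286 = 1.3093
ρ > 1, so Jacobi diverges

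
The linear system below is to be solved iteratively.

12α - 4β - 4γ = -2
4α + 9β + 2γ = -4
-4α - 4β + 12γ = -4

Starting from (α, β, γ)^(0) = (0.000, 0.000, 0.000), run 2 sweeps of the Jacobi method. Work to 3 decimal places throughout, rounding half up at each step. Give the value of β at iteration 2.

-0.296

Iteration 1:
  α = (-2 - (-4)·0.000 - (-4)·0.000) / (12) = -0.167
  β = (-4 - (4)·0.000 - (2)·0.000) / (9) = -0.444
  γ = (-4 - (-4)·0.000 - (-4)·0.000) / (12) = -0.333
Iteration 2:
  α = (-2 - (-4)·-0.444 - (-4)·-0.333) / (12) = -0.426
  β = (-4 - (4)·-0.167 - (2)·-0.333) / (9) = -0.296
  γ = (-4 - (-4)·-0.167 - (-4)·-0.444) / (12) = -0.537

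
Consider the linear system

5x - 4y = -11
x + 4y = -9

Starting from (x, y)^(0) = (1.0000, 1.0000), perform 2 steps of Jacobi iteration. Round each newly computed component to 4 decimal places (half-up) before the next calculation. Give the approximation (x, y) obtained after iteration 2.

(-4.2000, -1.9000)

Iteration 1:
  x = (-11 - (-4)·1.0000) / (5) = -1.4000
  y = (-9 - (1)·1.0000) / (4) = -2.5000
Iteration 2:
  x = (-11 - (-4)·-2.5000) / (5) = -4.2000
  y = (-9 - (1)·-1.4000) / (4) = -1.9000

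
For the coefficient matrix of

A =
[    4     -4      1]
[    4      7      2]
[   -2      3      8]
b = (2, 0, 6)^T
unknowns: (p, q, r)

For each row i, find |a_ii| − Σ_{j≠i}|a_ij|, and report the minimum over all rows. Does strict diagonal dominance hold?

row 1: |4| − (4+1) = -1
row 2: |7| − (4+2) = 1
row 3: |8| − (2+3) = 3
minimum over rows = -1 → not strictly diagonally dominant

-1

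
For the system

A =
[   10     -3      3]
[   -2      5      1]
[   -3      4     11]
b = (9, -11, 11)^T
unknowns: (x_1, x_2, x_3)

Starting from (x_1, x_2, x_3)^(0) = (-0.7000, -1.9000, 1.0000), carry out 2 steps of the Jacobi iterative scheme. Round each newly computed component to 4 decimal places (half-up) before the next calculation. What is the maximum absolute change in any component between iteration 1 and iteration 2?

Iteration 1:
  x_1 = (9 - (-3)·-1.9000 - (3)·1.0000) / (10) = 0.0300
  x_2 = (-11 - (-2)·-0.7000 - (1)·1.0000) / (5) = -2.6800
  x_3 = (11 - (-3)·-0.7000 - (4)·-1.9000) / (11) = 1.5000
Iteration 2:
  x_1 = (9 - (-3)·-2.6800 - (3)·1.5000) / (10) = -0.3540
  x_2 = (-11 - (-2)·0.0300 - (1)·1.5000) / (5) = -2.4880
  x_3 = (11 - (-3)·0.0300 - (4)·-2.6800) / (11) = 1.9827
Change: (-0.3840, 0.1920, 0.4827) → max |·| = 0.4827

0.4827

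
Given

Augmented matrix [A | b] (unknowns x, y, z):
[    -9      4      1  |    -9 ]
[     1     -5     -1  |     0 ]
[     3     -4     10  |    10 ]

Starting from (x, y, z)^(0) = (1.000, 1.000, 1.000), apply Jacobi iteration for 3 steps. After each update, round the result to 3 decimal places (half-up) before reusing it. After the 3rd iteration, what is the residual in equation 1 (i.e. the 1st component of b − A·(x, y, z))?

Iteration 1:
  x = (-9 - (4)·1.000 - (1)·1.000) / (-9) = 1.556
  y = (0 - (1)·1.000 - (-1)·1.000) / (-5) = 0.000
  z = (10 - (3)·1.000 - (-4)·1.000) / (10) = 1.100
Iteration 2:
  x = (-9 - (4)·0.000 - (1)·1.100) / (-9) = 1.122
  y = (0 - (1)·1.556 - (-1)·1.100) / (-5) = 0.091
  z = (10 - (3)·1.556 - (-4)·0.000) / (10) = 0.533
Iteration 3:
  x = (-9 - (4)·0.091 - (1)·0.533) / (-9) = 1.100
  y = (0 - (1)·1.122 - (-1)·0.533) / (-5) = 0.118
  z = (10 - (3)·1.122 - (-4)·0.091) / (10) = 0.700
Residual b − A·x = (-0.272, 0.190, 0.172)

-0.272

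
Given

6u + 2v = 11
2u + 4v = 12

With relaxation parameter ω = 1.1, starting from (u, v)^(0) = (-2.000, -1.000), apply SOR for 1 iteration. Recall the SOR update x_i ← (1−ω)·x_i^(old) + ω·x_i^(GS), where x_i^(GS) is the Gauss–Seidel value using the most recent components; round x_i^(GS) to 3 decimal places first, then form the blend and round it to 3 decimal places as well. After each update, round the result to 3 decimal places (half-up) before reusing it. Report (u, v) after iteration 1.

(2.584, 1.979)

Iteration 1:
  u: GS value = (11 - (2)·-1.000) / (6) = 2.167;  u ← (1−ω)·-2.000 + ω·2.167 = 2.584
  v: GS value = (12 - (2)·2.584) / (4) = 1.708;  v ← (1−ω)·-1.000 + ω·1.708 = 1.979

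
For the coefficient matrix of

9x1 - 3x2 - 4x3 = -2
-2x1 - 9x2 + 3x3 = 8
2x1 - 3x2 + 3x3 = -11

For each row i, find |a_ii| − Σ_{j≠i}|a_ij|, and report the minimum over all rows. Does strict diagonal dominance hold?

row 1: |9| − (3+4) = 2
row 2: |-9| − (2+3) = 4
row 3: |3| − (2+3) = -2
minimum over rows = -2 → not strictly diagonally dominant

-2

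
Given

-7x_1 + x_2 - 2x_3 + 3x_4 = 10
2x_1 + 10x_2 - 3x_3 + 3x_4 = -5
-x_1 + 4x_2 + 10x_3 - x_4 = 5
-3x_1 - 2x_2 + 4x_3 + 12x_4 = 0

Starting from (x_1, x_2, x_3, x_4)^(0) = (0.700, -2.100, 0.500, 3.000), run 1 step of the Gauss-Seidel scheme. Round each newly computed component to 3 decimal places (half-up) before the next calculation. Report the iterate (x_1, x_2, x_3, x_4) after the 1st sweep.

Iteration 1:
  x_1 = (10 - (1)·-2.100 - (-2)·0.500 - (3)·3.000) / (-7) = -0.586
  x_2 = (-5 - (2)·-0.586 - (-3)·0.500 - (3)·3.000) / (10) = -1.133
  x_3 = (5 - (-1)·-0.586 - (4)·-1.133 - (-1)·3.000) / (10) = 1.195
  x_4 = (0 - (-3)·-0.586 - (-2)·-1.133 - (4)·1.195) / (12) = -0.734

(-0.586, -1.133, 1.195, -0.734)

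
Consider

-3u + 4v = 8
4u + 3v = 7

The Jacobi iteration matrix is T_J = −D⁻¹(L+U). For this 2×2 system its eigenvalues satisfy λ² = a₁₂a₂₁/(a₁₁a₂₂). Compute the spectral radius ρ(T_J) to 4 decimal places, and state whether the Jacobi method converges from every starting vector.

a₁₂a₂₁/(a₁₁a₂₂) = (4)·(4) / ((-3)·(3)) = -1.777778
ρ = √|-1.777778| = √1.777778 = 1.3333
ρ > 1, so Jacobi diverges

1.3333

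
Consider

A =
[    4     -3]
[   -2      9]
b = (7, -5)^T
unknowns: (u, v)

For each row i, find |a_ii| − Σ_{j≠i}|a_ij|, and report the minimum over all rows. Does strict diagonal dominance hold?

row 1: |4| − (3) = 1
row 2: |9| − (2) = 7
minimum over rows = 1 → strictly diagonally dominant (convergence guaranteed)

1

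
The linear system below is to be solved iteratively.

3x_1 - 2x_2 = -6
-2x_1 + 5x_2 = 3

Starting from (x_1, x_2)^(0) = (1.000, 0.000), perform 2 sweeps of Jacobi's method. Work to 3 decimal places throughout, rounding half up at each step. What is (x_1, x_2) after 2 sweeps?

Iteration 1:
  x_1 = (-6 - (-2)·0.000) / (3) = -2.000
  x_2 = (3 - (-2)·1.000) / (5) = 1.000
Iteration 2:
  x_1 = (-6 - (-2)·1.000) / (3) = -1.333
  x_2 = (3 - (-2)·-2.000) / (5) = -0.200

(-1.333, -0.200)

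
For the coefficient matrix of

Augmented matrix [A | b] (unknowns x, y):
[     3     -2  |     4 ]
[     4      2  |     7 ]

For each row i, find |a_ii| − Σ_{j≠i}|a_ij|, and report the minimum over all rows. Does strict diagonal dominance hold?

-2

row 1: |3| − (2) = 1
row 2: |2| − (4) = -2
minimum over rows = -2 → not strictly diagonally dominant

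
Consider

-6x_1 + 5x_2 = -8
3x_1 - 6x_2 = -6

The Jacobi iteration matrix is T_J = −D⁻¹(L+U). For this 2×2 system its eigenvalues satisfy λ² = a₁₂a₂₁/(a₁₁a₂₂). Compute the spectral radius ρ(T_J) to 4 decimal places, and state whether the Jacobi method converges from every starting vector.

0.6455

a₁₂a₂₁/(a₁₁a₂₂) = (5)·(3) / ((-6)·(-6)) = 0.416667
ρ = √|0.416667| = √0.416667 = 0.6455
ρ < 1, so Jacobi converges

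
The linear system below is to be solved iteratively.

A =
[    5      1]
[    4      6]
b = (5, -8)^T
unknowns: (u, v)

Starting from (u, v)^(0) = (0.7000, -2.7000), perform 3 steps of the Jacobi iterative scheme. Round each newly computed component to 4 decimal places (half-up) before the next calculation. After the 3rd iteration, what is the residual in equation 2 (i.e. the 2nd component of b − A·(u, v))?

Iteration 1:
  u = (5 - (1)·-2.7000) / (5) = 1.5400
  v = (-8 - (4)·0.7000) / (6) = -1.8000
Iteration 2:
  u = (5 - (1)·-1.8000) / (5) = 1.3600
  v = (-8 - (4)·1.5400) / (6) = -2.3600
Iteration 3:
  u = (5 - (1)·-2.3600) / (5) = 1.4720
  v = (-8 - (4)·1.3600) / (6) = -2.2400
Residual b − A·x = (-0.1200, -0.4480)

-0.4480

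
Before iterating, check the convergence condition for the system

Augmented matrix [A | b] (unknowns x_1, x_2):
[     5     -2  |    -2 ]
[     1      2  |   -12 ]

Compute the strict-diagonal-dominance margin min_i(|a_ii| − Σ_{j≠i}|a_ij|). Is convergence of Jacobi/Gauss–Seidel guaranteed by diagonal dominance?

row 1: |5| − (2) = 3
row 2: |2| − (1) = 1
minimum over rows = 1 → strictly diagonally dominant (convergence guaranteed)

1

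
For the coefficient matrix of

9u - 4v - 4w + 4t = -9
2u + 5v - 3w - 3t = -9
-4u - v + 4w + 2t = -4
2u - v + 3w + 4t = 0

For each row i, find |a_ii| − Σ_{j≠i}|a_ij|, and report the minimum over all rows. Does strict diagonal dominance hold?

row 1: |9| − (4+4+4) = -3
row 2: |5| − (2+3+3) = -3
row 3: |4| − (4+1+2) = -3
row 4: |4| − (2+1+3) = -2
minimum over rows = -3 → not strictly diagonally dominant

-3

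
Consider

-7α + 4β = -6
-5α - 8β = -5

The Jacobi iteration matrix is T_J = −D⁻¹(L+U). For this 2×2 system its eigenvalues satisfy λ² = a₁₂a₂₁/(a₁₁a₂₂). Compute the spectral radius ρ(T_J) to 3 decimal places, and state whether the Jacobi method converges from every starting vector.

0.598

a₁₂a₂₁/(a₁₁a₂₂) = (4)·(-5) / ((-7)·(-8)) = -0.357143
ρ = √|-0.357143| = √0.357143 = 0.598
ρ < 1, so Jacobi converges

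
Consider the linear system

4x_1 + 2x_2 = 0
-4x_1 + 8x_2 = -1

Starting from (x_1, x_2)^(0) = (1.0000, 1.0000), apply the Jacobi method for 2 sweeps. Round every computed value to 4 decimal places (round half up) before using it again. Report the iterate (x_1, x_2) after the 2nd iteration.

(-0.1875, -0.3750)

Iteration 1:
  x_1 = (0 - (2)·1.0000) / (4) = -0.5000
  x_2 = (-1 - (-4)·1.0000) / (8) = 0.3750
Iteration 2:
  x_1 = (0 - (2)·0.3750) / (4) = -0.1875
  x_2 = (-1 - (-4)·-0.5000) / (8) = -0.3750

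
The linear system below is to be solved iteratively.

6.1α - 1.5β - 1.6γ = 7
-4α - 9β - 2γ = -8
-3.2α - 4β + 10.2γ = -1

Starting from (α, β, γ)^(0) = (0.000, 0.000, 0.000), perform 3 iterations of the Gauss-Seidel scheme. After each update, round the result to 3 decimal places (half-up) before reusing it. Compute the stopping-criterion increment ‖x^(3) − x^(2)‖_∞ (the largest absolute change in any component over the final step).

0.047

Iteration 1:
  α = (7 - (-1.5)·0.000 - (-1.6)·0.000) / (6.1) = 1.148
  β = (-8 - (-4)·1.148 - (-2)·0.000) / (-9) = 0.379
  γ = (-1 - (-3.2)·1.148 - (-4)·0.379) / (10.2) = 0.411
Iteration 2:
  α = (7 - (-1.5)·0.379 - (-1.6)·0.411) / (6.1) = 1.349
  β = (-8 - (-4)·1.349 - (-2)·0.411) / (-9) = 0.198
  γ = (-1 - (-3.2)·1.349 - (-4)·0.198) / (10.2) = 0.403
Iteration 3:
  α = (7 - (-1.5)·0.198 - (-1.6)·0.403) / (6.1) = 1.302
  β = (-8 - (-4)·1.302 - (-2)·0.403) / (-9) = 0.221
  γ = (-1 - (-3.2)·1.302 - (-4)·0.221) / (10.2) = 0.397
Change: (-0.047, 0.023, -0.006) → max |·| = 0.047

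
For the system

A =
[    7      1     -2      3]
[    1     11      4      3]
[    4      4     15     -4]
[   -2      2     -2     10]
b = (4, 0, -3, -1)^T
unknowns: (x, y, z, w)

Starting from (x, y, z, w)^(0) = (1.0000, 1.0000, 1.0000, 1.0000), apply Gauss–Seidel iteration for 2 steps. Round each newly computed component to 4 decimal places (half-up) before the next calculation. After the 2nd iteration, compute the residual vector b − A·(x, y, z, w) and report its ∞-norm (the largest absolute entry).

2.2387

Iteration 1:
  x = (4 - (1)·1.0000 - (-2)·1.0000 - (3)·1.0000) / (7) = 0.2857
  y = (0 - (1)·0.2857 - (4)·1.0000 - (3)·1.0000) / (11) = -0.6623
  z = (-3 - (4)·0.2857 - (4)·-0.6623 - (-4)·1.0000) / (15) = 0.1671
  w = (-1 - (-2)·0.2857 - (2)·-0.6623 - (-2)·0.1671) / (10) = 0.1230
Iteration 2:
  x = (4 - (1)·-0.6623 - (-2)·0.1671 - (3)·0.1230) / (7) = 0.6611
  y = (0 - (1)·0.6611 - (4)·0.1671 - (3)·0.1230) / (11) = -0.1544
  z = (-3 - (4)·0.6611 - (4)·-0.1544 - (-4)·0.1230) / (15) = -0.3023
  w = (-1 - (-2)·0.6611 - (2)·-0.1544 - (-2)·-0.3023) / (10) = 0.0026
Residual b − A·x = (-1.0857, 2.2387, -0.4819, 0.0004); ∞-norm = 2.2387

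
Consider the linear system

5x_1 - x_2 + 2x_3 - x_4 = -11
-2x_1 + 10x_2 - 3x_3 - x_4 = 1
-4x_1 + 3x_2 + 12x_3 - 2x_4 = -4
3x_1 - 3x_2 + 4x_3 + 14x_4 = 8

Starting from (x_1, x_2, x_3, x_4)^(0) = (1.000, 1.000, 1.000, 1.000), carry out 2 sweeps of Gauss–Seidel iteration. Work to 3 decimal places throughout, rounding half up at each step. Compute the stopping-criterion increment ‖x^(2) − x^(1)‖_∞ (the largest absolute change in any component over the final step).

0.641

Iteration 1:
  x_1 = (-11 - (-1)·1.000 - (2)·1.000 - (-1)·1.000) / (5) = -2.200
  x_2 = (1 - (-2)·-2.200 - (-3)·1.000 - (-1)·1.000) / (10) = 0.060
  x_3 = (-4 - (-4)·-2.200 - (3)·0.060 - (-2)·1.000) / (12) = -0.915
  x_4 = (8 - (3)·-2.200 - (-3)·0.060 - (4)·-0.915) / (14) = 1.317
Iteration 2:
  x_1 = (-11 - (-1)·0.060 - (2)·-0.915 - (-1)·1.317) / (5) = -1.559
  x_2 = (1 - (-2)·-1.559 - (-3)·-0.915 - (-1)·1.317) / (10) = -0.355
  x_3 = (-4 - (-4)·-1.559 - (3)·-0.355 - (-2)·1.317) / (12) = -0.545
  x_4 = (8 - (3)·-1.559 - (-3)·-0.355 - (4)·-0.545) / (14) = 0.985
Change: (0.641, -0.415, 0.370, -0.332) → max |·| = 0.641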